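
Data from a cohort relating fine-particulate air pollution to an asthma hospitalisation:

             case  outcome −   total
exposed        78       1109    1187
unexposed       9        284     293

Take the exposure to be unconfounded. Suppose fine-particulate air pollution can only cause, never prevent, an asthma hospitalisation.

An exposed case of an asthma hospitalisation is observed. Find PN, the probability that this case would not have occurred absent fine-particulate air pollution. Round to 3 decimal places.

p₁ = P(outcome | exposed) = 78/1187 = 0.065712
p₀ = P(outcome | unexposed) = 9/293 = 0.030717
Under exogeneity and monotonicity, PN = (p₁ − p₀)/p₁.
PN = (0.065712 − 0.030717) / 0.065712 ≈ 0.5326

PN ≈ 0.533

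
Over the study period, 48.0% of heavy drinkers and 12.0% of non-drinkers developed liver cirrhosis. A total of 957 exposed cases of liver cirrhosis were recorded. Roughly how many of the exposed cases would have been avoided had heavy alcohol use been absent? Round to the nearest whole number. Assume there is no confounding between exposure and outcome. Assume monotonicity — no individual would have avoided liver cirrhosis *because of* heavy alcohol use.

about 718 cases

p₁ = 0.48, p₀ = 0.12.
PN = (p₁ − p₀)/p₁ = (0.48 − 0.12) / 0.48 ≈ 0.75000.
Attributable cases ≈ PN × (exposed cases) = 0.75000 × 957 ≈ 717.75.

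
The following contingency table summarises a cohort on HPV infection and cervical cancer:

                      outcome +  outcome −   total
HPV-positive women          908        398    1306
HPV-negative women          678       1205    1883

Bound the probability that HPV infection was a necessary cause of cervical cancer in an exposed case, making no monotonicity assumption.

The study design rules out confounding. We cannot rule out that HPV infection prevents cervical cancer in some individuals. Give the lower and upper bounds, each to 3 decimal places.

p₁ = P(outcome | exposed) = 908/1306 = 0.69525
p₀ = P(outcome | unexposed) = 678/1883 = 0.36006
Under exogeneity alone the bounds on PN are max{0,(p₁−p₀)/p₁} ≤ PN ≤ min{1,(1−p₀)/p₁}.
  lower = (p₁ − p₀)/p₁ = 0.33519 / 0.69525 ≈ 0.4821
  upper = min{1, (1 − p₀)/p₁} = 0.63994 / 0.69525 ≈ 0.9204

0.482 ≤ PN ≤ 0.920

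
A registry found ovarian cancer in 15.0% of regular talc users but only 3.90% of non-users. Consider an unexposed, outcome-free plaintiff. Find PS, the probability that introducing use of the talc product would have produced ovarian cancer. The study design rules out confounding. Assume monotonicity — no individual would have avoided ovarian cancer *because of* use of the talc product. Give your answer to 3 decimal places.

PS ≈ 0.116

p₁ = 0.15, p₀ = 0.039.
Under exogeneity and monotonicity, PS = (p₁ − p₀) / (1 − p₀).
PS = (0.15 − 0.039) / (1 − 0.039) = 0.111 / 0.961 ≈ 0.1155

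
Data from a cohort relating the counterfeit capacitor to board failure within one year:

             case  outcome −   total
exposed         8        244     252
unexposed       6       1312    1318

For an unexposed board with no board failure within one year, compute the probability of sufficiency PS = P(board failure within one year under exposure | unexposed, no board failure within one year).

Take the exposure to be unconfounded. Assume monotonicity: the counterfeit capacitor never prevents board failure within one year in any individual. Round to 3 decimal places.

PS ≈ 0.027

p₁ = P(outcome | exposed) = 8/252 = 0.031746
p₀ = P(outcome | unexposed) = 6/1318 = 0.0045524
Under exogeneity and monotonicity, PS = (p₁ − p₀)/(1 − p₀).
PS = (0.031746 − 0.0045524) / 0.99545 ≈ 0.0273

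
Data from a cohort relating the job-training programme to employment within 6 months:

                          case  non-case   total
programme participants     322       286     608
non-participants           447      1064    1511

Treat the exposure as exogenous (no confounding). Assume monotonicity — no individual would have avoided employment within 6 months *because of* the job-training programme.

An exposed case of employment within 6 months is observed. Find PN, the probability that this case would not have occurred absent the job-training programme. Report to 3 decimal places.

p₁ = P(outcome | exposed) = 322/608 = 0.52961
p₀ = P(outcome | unexposed) = 447/1511 = 0.29583
Under exogeneity and monotonicity, PN = (p₁ − p₀) / p₁.
PN = (0.52961 − 0.29583) / 0.52961 = 0.23377 / 0.52961 ≈ 0.4414

PN ≈ 0.441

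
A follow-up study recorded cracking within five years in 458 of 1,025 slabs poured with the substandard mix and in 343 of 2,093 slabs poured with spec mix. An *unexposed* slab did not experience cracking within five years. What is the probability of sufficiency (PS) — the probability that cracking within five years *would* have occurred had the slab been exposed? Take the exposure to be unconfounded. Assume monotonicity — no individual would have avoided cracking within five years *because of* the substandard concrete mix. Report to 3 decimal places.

PS ≈ 0.338

p₁ = P(outcome | exposed) = 458/1025 = 0.44683
p₀ = P(outcome | unexposed) = 343/2093 = 0.16388
Under exogeneity and monotonicity, PS = (p₁ − p₀) / (1 − p₀).
PS = (0.44683 − 0.16388) / (1 − 0.16388) = 0.28295 / 0.83612 ≈ 0.3384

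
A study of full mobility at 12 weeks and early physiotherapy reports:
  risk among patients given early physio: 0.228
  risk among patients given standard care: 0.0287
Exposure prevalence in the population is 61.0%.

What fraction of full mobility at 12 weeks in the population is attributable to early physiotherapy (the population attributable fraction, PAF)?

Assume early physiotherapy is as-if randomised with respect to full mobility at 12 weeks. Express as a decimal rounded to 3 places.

PAF ≈ 0.809

Let p₁ = 0.228, p₀ = 0.0287.
Overall risk P(Y=1) = π·p₁ + (1−π)·p₀ = 0.61×0.228 + 0.39×0.0287 = 0.15027.
Under exogeneity, PAF = [P(Y=1) − p₀] / P(Y=1).
PAF = (0.15027 − 0.0287) / 0.15027 ≈ 0.8090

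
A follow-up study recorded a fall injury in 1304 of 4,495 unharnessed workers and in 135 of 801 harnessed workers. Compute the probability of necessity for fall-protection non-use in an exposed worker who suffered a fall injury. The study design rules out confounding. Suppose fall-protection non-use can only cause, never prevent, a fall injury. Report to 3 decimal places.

PN ≈ 0.419

p₁ = P(outcome | exposed) = 1304/4495 = 0.2901
p₀ = P(outcome | unexposed) = 135/801 = 0.16854
Under exogeneity and monotonicity, PN = (p₁ − p₀) / p₁.
PN = (0.2901 − 0.16854) / 0.2901 = 0.12156 / 0.2901 ≈ 0.4190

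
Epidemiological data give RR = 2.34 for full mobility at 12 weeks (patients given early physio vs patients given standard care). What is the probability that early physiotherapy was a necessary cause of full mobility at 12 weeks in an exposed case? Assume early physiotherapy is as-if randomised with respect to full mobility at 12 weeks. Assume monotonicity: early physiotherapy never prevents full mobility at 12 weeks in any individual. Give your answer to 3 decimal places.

Under exogeneity and monotonicity, PN = (RR − 1) / RR = 1 − 1/RR.
PN = (2.34 − 1) / 2.34 = 1.34 / 2.34 ≈ 0.5726

PN ≈ 0.573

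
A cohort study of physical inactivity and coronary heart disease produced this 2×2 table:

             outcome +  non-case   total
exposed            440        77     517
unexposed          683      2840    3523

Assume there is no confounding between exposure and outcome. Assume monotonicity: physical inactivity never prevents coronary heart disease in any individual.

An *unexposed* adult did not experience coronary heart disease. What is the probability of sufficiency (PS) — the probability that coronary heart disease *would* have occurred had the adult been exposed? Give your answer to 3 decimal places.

p₁ = P(outcome | exposed) = 440/517 = 0.85106
p₀ = P(outcome | unexposed) = 683/3523 = 0.19387
Under exogeneity and monotonicity, PS = (p₁ − p₀)/(1 − p₀).
PS = (0.85106 − 0.19387) / 0.80613 ≈ 0.8152

PS ≈ 0.815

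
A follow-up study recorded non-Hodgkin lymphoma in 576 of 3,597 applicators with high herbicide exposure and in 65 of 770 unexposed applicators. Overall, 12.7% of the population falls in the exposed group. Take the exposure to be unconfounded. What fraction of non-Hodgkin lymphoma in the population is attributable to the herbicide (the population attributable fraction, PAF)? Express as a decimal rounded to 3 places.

p₁ = P(outcome | exposed) = 576/3597 = 0.16013
p₀ = P(outcome | unexposed) = 65/770 = 0.084416
Overall risk P(Y=1) = π·p₁ + (1−π)·p₀ = 0.127×0.16013 + 0.873×0.084416 = 0.094032.
Under exogeneity, PAF = [P(Y=1) − p₀] / P(Y=1).
PAF = (0.094032 − 0.084416) / 0.094032 ≈ 0.1023

PAF ≈ 0.102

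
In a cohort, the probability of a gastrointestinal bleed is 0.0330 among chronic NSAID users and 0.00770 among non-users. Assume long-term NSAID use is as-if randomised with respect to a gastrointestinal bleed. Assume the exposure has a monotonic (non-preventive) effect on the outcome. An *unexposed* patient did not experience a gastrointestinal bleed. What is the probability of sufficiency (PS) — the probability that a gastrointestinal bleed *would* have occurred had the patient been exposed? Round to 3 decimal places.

Let p₁ = 0.033, p₀ = 0.0077.
Under exogeneity and monotonicity, PS = (p₁ − p₀) / (1 − p₀).
PS = (0.033 − 0.0077) / (1 − 0.0077) = 0.0253 / 0.9923 ≈ 0.0255

PS ≈ 0.025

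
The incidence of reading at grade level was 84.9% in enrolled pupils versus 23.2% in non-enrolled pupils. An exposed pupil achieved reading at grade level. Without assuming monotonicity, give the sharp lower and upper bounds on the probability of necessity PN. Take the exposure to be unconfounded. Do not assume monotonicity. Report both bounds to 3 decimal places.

p₁ = 0.849, p₀ = 0.232.
Under exogeneity alone the bounds on PN are max{0,(p₁−p₀)/p₁} ≤ PN ≤ min{1,(1−p₀)/p₁}.
  lower = (p₁ − p₀)/p₁ = 0.617 / 0.849 ≈ 0.7267
  upper = min{1, (1 − p₀)/p₁} = 0.768 / 0.849 ≈ 0.9046

0.727 ≤ PN ≤ 0.905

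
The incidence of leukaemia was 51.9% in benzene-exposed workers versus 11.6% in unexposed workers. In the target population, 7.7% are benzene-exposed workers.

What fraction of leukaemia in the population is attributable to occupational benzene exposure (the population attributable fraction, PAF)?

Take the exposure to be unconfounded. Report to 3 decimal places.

PAF ≈ 0.211

p₁ = 0.519, p₀ = 0.116.
Overall risk P(Y=1) = π·p₁ + (1−π)·p₀ = 0.077×0.519 + 0.923×0.116 = 0.14703.
Under exogeneity, PAF = [P(Y=1) − p₀] / P(Y=1).
PAF = (0.14703 − 0.116) / 0.14703 ≈ 0.2111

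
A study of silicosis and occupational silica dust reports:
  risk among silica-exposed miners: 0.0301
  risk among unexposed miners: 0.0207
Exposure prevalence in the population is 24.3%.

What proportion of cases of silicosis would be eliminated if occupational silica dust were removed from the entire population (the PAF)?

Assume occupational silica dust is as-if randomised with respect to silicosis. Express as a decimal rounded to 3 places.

Let p₁ = 0.0301, p₀ = 0.0207.
Overall risk P(Y=1) = π·p₁ + (1−π)·p₀ = 0.243×0.0301 + 0.757×0.0207 = 0.022984.
Under exogeneity, PAF = [P(Y=1) − p₀] / P(Y=1).
PAF = (0.022984 − 0.0207) / 0.022984 ≈ 0.0994

PAF ≈ 0.099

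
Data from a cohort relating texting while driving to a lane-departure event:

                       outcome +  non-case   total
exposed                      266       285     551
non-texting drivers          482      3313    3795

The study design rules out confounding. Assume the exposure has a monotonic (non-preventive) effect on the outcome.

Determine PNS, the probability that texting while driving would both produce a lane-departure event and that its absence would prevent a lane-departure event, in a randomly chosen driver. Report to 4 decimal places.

p₁ = P(outcome | exposed) = 266/551 = 0.48276
p₀ = P(outcome | unexposed) = 482/3795 = 0.12701
Under exogeneity and monotonicity, PNS = p₁ − p₀.
PNS = 0.48276 − 0.12701 = 0.35575

PNS ≈ 0.3557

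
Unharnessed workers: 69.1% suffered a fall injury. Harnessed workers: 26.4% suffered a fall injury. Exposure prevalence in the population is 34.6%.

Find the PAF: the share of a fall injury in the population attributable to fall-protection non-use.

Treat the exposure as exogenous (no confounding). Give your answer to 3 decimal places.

p₁ = 0.691, p₀ = 0.264.
Overall risk P(Y=1) = π·p₁ + (1−π)·p₀ = 0.346×0.691 + 0.654×0.264 = 0.41174.
Under exogeneity, PAF = [P(Y=1) − p₀] / P(Y=1).
PAF = (0.41174 − 0.264) / 0.41174 ≈ 0.3588

PAF ≈ 0.359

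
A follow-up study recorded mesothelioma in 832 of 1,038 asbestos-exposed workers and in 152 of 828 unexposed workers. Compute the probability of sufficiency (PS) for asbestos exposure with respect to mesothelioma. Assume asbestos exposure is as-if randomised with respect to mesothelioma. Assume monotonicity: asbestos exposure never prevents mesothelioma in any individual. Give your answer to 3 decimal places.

PS ≈ 0.757

p₁ = P(outcome | exposed) = 832/1038 = 0.80154
p₀ = P(outcome | unexposed) = 152/828 = 0.18357
Under exogeneity and monotonicity, PS = (p₁ − p₀) / (1 − p₀).
PS = (0.80154 − 0.18357) / (1 − 0.18357) = 0.61797 / 0.81643 ≈ 0.7569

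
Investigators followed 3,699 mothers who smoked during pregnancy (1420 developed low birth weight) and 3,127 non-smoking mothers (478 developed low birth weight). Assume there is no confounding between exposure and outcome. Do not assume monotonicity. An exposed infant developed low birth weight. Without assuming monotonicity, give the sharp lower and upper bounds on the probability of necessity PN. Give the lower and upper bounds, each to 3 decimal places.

0.602 ≤ PN ≤ 1.000

p₁ = P(outcome | exposed) = 1420/3699 = 0.38389
p₀ = P(outcome | unexposed) = 478/3127 = 0.15286
Under exogeneity alone the bounds on PN are max{0,(p₁−p₀)/p₁} ≤ PN ≤ min{1,(1−p₀)/p₁}.
  lower = (p₁ − p₀)/p₁ = 0.23103 / 0.38389 ≈ 0.6018
  upper = min{1, (1 − p₀)/p₁} = 0.84714 / 0.38389 ≈ 2.2067 → capped at 1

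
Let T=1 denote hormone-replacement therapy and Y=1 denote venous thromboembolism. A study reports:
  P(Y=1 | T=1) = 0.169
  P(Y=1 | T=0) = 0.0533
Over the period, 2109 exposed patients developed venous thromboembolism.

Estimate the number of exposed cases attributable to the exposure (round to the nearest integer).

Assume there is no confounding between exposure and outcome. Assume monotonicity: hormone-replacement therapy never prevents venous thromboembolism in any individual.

Let p₁ = 0.169, p₀ = 0.0533.
PN = (p₁ − p₀)/p₁ = (0.169 − 0.0533) / 0.169 ≈ 0.68462.
Attributable cases ≈ PN × (exposed cases) = 0.68462 × 2109 ≈ 1443.85.

about 1444 cases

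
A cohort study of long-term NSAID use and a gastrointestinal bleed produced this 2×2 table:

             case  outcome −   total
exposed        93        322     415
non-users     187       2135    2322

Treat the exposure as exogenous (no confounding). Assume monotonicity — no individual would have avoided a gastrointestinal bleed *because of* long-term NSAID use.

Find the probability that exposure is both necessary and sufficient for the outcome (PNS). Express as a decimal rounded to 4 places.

p₁ = P(outcome | exposed) = 93/415 = 0.2241
p₀ = P(outcome | unexposed) = 187/2322 = 0.080534
Under exogeneity and monotonicity, PNS = p₁ − p₀.
PNS = 0.2241 − 0.080534 = 0.14356

PNS ≈ 0.1436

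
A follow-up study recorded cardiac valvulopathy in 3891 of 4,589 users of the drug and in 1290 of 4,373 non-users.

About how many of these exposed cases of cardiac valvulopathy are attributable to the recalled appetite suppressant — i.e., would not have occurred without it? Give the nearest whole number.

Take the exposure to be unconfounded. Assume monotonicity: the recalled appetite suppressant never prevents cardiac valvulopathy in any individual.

p₁ = P(outcome | exposed) = 3891/4589 = 0.8479
p₀ = P(outcome | unexposed) = 1290/4373 = 0.29499
PN = (p₁ − p₀)/p₁ = (0.8479 − 0.29499) / 0.8479 ≈ 0.65209.
Attributable cases ≈ PN × (exposed cases) = 0.65209 × 3891 ≈ 2537.28.

about 2537 cases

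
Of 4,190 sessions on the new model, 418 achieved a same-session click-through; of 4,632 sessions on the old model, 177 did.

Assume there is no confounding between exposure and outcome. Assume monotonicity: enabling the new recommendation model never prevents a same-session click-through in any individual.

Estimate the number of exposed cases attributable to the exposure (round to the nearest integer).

about 258 cases

p₁ = P(outcome | exposed) = 418/4190 = 0.099761
p₀ = P(outcome | unexposed) = 177/4632 = 0.038212
PN = (p₁ − p₀)/p₁ = (0.099761 − 0.038212) / 0.099761 ≈ 0.61696.
Attributable cases ≈ PN × (exposed cases) = 0.61696 × 418 ≈ 257.89.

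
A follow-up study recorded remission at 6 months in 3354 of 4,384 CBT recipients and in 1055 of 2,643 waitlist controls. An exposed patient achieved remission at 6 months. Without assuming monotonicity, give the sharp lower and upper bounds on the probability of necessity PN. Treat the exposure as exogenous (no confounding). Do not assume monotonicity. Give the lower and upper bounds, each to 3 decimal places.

0.478 ≤ PN ≤ 0.785

p₁ = P(outcome | exposed) = 3354/4384 = 0.76505
p₀ = P(outcome | unexposed) = 1055/2643 = 0.39917
Under exogeneity alone the bounds on PN are max{0,(p₁−p₀)/p₁} ≤ PN ≤ min{1,(1−p₀)/p₁}.
  lower = (p₁ − p₀)/p₁ = 0.36589 / 0.76505 ≈ 0.4782
  upper = min{1, (1 − p₀)/p₁} = 0.60083 / 0.76505 ≈ 0.7853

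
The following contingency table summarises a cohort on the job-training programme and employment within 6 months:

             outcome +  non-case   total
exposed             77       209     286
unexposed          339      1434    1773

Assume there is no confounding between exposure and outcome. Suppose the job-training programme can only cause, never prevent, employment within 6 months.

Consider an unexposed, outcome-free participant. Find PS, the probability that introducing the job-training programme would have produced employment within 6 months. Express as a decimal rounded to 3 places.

PS ≈ 0.096

p₁ = P(outcome | exposed) = 77/286 = 0.26923
p₀ = P(outcome | unexposed) = 339/1773 = 0.1912
Under exogeneity and monotonicity, PS = (p₁ − p₀) / (1 − p₀).
PS = (0.26923 − 0.1912) / (1 − 0.1912) = 0.078029 / 0.8088 ≈ 0.0965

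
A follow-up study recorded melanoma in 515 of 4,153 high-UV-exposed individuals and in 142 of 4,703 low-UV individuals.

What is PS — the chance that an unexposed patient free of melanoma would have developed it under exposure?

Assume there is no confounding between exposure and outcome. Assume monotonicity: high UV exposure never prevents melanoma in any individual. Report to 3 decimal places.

PS ≈ 0.097

p₁ = P(outcome | exposed) = 515/4153 = 0.12401
p₀ = P(outcome | unexposed) = 142/4703 = 0.030193
Under exogeneity and monotonicity, PS = (p₁ − p₀) / (1 − p₀).
PS = (0.12401 − 0.030193) / (1 − 0.030193) = 0.093813 / 0.96981 ≈ 0.0967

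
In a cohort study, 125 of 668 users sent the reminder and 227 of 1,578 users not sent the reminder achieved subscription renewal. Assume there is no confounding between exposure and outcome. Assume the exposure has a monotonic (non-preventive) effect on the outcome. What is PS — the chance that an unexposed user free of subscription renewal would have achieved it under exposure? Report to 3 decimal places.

PS ≈ 0.051

p₁ = P(outcome | exposed) = 125/668 = 0.18713
p₀ = P(outcome | unexposed) = 227/1578 = 0.14385
Under exogeneity and monotonicity, PS = (p₁ − p₀) / (1 − p₀).
PS = (0.18713 − 0.14385) / (1 − 0.14385) = 0.043273 / 0.85615 ≈ 0.0505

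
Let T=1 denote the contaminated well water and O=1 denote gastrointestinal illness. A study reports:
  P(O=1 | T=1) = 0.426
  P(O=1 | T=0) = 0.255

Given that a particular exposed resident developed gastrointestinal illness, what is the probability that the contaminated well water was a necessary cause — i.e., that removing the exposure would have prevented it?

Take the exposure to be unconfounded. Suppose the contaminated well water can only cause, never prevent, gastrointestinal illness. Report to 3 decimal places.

Let p₁ = 0.426, p₀ = 0.255.
Under exogeneity and monotonicity, PN = (p₁ − p₀) / p₁.
PN = (0.426 − 0.255) / 0.426 = 0.171 / 0.426 ≈ 0.4014

PN ≈ 0.401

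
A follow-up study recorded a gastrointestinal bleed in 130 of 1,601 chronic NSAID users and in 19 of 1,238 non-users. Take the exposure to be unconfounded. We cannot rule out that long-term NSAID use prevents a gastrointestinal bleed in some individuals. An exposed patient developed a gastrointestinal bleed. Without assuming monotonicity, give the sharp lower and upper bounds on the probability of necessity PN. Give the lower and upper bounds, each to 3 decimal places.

0.811 ≤ PN ≤ 1.000

p₁ = P(outcome | exposed) = 130/1601 = 0.081199
p₀ = P(outcome | unexposed) = 19/1238 = 0.015347
Under exogeneity alone the bounds on PN are max{0,(p₁−p₀)/p₁} ≤ PN ≤ min{1,(1−p₀)/p₁}.
  lower = (p₁ − p₀)/p₁ = 0.065852 / 0.081199 ≈ 0.8110
  upper = min{1, (1 − p₀)/p₁} = 0.98465 / 0.081199 ≈ 12.1264 → capped at 1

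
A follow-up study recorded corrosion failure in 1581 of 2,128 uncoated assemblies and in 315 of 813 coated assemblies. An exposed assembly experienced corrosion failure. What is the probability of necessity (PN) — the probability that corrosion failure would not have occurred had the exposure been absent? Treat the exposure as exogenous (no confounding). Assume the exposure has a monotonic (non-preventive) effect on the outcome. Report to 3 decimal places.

p₁ = P(outcome | exposed) = 1581/2128 = 0.74295
p₀ = P(outcome | unexposed) = 315/813 = 0.38745
Under exogeneity and monotonicity, PN = (p₁ − p₀) / p₁.
PN = (0.74295 − 0.38745) / 0.74295 = 0.3555 / 0.74295 ≈ 0.4785

PN ≈ 0.478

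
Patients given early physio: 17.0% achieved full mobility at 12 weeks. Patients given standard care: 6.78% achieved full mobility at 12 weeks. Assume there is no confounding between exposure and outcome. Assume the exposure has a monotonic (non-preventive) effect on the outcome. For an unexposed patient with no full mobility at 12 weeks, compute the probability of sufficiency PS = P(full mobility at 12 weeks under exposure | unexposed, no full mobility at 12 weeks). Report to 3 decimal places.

p₁ = 0.17, p₀ = 0.0678.
Under exogeneity and monotonicity, PS = (p₁ − p₀) / (1 − p₀).
PS = (0.17 − 0.0678) / (1 − 0.0678) = 0.1022 / 0.9322 ≈ 0.1096

PS ≈ 0.110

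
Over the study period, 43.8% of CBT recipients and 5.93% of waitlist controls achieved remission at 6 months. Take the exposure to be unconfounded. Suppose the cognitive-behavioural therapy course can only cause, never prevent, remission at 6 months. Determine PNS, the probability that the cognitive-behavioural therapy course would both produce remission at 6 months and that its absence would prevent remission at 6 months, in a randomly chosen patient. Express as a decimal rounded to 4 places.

p₁ = 0.438, p₀ = 0.0593.
Under exogeneity and monotonicity, PNS = p₁ − p₀.
PNS = 0.438 − 0.0593 = 0.3787

PNS ≈ 0.3787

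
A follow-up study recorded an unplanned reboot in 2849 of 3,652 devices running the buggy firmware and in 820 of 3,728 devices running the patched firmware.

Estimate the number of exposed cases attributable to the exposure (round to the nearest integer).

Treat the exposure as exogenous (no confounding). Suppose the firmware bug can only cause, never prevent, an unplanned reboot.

about 2046 cases

p₁ = P(outcome | exposed) = 2849/3652 = 0.78012
p₀ = P(outcome | unexposed) = 820/3728 = 0.21996
PN = (p₁ − p₀)/p₁ = (0.78012 − 0.21996) / 0.78012 ≈ 0.71805.
Attributable cases ≈ PN × (exposed cases) = 0.71805 × 2849 ≈ 2045.72.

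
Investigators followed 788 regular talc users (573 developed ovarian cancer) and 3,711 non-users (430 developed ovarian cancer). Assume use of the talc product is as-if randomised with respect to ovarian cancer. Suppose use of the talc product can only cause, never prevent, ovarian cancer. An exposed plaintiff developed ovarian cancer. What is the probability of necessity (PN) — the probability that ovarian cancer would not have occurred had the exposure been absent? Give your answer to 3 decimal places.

p₁ = P(outcome | exposed) = 573/788 = 0.72716
p₀ = P(outcome | unexposed) = 430/3711 = 0.11587
Under exogeneity and monotonicity, PN = (p₁ − p₀) / p₁.
PN = (0.72716 − 0.11587) / 0.72716 = 0.61129 / 0.72716 ≈ 0.8407

PN ≈ 0.841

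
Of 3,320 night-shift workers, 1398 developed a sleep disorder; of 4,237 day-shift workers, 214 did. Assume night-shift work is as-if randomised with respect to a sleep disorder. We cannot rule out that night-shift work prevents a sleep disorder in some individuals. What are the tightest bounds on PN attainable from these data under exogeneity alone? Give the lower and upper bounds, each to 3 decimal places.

0.880 ≤ PN ≤ 1.000

p₁ = P(outcome | exposed) = 1398/3320 = 0.42108
p₀ = P(outcome | unexposed) = 214/4237 = 0.050507
Under exogeneity alone the bounds on PN are max{0,(p₁−p₀)/p₁} ≤ PN ≤ min{1,(1−p₀)/p₁}.
  lower = (p₁ − p₀)/p₁ = 0.37058 / 0.42108 ≈ 0.8801
  upper = min{1, (1 − p₀)/p₁} = 0.94949 / 0.42108 ≈ 2.2549 → capped at 1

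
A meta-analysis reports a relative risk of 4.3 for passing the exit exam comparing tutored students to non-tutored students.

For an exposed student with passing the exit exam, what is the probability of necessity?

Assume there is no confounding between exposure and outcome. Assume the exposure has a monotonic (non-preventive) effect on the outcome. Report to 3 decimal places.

PN ≈ 0.767

Under exogeneity and monotonicity, PN = (RR − 1) / RR = 1 − 1/RR.
PN = (4.3 − 1) / 4.3 = 3.3 / 4.3 ≈ 0.7674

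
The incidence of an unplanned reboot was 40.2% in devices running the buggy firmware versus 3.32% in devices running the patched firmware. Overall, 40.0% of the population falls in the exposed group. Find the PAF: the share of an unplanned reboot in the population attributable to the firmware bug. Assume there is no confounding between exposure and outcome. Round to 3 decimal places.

p₁ = 0.402, p₀ = 0.0332.
Overall risk P(Y=1) = π·p₁ + (1−π)·p₀ = 0.4×0.402 + 0.6×0.0332 = 0.18072.
Under exogeneity, PAF = [P(Y=1) − p₀] / P(Y=1).
PAF = (0.18072 − 0.0332) / 0.18072 ≈ 0.8163

PAF ≈ 0.816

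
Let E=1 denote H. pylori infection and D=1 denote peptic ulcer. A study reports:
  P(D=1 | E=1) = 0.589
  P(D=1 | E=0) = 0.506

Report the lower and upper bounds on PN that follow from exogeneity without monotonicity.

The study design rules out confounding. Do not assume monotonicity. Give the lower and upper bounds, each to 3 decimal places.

0.141 ≤ PN ≤ 0.839

Let p₁ = 0.589, p₀ = 0.506.
Under exogeneity alone the bounds on PN are max{0,(p₁−p₀)/p₁} ≤ PN ≤ min{1,(1−p₀)/p₁}.
  lower = (p₁ − p₀)/p₁ = 0.083 / 0.589 ≈ 0.1409
  upper = min{1, (1 − p₀)/p₁} = 0.494 / 0.589 ≈ 0.8387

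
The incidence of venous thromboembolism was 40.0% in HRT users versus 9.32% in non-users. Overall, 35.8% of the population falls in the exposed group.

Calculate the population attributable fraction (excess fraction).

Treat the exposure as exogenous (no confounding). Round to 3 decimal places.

PAF ≈ 0.541

p₁ = 0.4, p₀ = 0.0932.
Overall risk P(Y=1) = π·p₁ + (1−π)·p₀ = 0.358×0.4 + 0.642×0.0932 = 0.20303.
Under exogeneity, PAF = [P(Y=1) − p₀] / P(Y=1).
PAF = (0.20303 − 0.0932) / 0.20303 ≈ 0.5410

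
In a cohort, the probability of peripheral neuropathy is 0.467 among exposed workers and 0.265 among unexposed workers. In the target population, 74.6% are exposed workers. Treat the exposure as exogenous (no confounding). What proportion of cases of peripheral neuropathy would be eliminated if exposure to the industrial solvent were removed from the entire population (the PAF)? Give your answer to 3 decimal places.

PAF ≈ 0.363

Let p₁ = 0.467, p₀ = 0.265.
Overall risk P(Y=1) = π·p₁ + (1−π)·p₀ = 0.746×0.467 + 0.254×0.265 = 0.41569.
Under exogeneity, PAF = [P(Y=1) − p₀] / P(Y=1).
PAF = (0.41569 − 0.265) / 0.41569 ≈ 0.3625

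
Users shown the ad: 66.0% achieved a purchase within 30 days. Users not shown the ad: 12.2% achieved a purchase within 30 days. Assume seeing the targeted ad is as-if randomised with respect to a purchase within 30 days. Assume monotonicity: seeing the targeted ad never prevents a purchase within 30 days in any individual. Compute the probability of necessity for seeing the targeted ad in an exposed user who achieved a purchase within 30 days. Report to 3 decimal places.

p₁ = 0.66, p₀ = 0.122.
Under exogeneity and monotonicity, PN = (p₁ − p₀) / p₁.
PN = (0.66 − 0.122) / 0.66 = 0.538 / 0.66 ≈ 0.8152

PN ≈ 0.815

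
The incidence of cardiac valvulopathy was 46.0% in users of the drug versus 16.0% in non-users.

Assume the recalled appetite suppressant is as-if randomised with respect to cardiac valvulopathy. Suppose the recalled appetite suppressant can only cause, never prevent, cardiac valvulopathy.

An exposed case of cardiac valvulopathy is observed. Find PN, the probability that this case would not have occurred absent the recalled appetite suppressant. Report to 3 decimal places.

PN ≈ 0.652

p₁ = 0.46, p₀ = 0.16.
Under exogeneity and monotonicity, PN = (p₁ − p₀) / p₁.
PN = (0.46 − 0.16) / 0.46 = 0.3 / 0.46 ≈ 0.6522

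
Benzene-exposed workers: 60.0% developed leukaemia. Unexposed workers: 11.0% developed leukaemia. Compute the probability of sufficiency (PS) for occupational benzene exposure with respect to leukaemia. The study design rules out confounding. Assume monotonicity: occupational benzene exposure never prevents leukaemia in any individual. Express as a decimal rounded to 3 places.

p₁ = 0.6, p₀ = 0.11.
Under exogeneity and monotonicity, PS = (p₁ − p₀) / (1 − p₀).
PS = (0.6 − 0.11) / (1 − 0.11) = 0.49 / 0.89 ≈ 0.5506

PS ≈ 0.551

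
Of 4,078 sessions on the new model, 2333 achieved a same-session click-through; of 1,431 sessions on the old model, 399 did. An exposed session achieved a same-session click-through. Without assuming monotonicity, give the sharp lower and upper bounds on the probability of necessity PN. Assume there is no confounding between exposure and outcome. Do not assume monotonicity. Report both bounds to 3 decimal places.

0.513 ≤ PN ≤ 1.000

p₁ = P(outcome | exposed) = 2333/4078 = 0.57209
p₀ = P(outcome | unexposed) = 399/1431 = 0.27883
Under exogeneity alone the bounds on PN are max{0,(p₁−p₀)/p₁} ≤ PN ≤ min{1,(1−p₀)/p₁}.
  lower = (p₁ − p₀)/p₁ = 0.29327 / 0.57209 ≈ 0.5126
  upper = min{1, (1 − p₀)/p₁} = 0.72117 / 0.57209 ≈ 1.2606 → capped at 1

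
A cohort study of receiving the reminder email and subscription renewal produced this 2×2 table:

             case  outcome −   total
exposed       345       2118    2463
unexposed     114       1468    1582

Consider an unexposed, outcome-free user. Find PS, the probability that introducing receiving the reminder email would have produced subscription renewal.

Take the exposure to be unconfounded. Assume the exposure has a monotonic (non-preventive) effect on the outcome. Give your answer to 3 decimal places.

p₁ = P(outcome | exposed) = 345/2463 = 0.14007
p₀ = P(outcome | unexposed) = 114/1582 = 0.072061
Under exogeneity and monotonicity, PS = (p₁ − p₀)/(1 − p₀).
PS = (0.14007 − 0.072061) / 0.92794 ≈ 0.0733

PS ≈ 0.073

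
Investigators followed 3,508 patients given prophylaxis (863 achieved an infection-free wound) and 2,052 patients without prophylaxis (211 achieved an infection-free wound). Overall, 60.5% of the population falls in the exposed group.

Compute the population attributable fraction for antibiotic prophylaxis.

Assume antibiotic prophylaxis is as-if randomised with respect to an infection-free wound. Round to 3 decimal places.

p₁ = P(outcome | exposed) = 863/3508 = 0.24601
p₀ = P(outcome | unexposed) = 211/2052 = 0.10283
Overall risk P(Y=1) = π·p₁ + (1−π)·p₀ = 0.605×0.24601 + 0.395×0.10283 = 0.18945.
Under exogeneity, PAF = [P(Y=1) − p₀] / P(Y=1).
PAF = (0.18945 − 0.10283) / 0.18945 ≈ 0.4572

PAF ≈ 0.457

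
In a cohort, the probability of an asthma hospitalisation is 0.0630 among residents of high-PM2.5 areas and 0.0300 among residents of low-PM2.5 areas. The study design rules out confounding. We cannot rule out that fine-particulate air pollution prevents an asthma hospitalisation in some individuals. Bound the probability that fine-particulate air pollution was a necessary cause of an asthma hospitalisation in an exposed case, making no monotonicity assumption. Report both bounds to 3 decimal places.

0.524 ≤ PN ≤ 1.000

Let p₁ = 0.063, p₀ = 0.03.
Under exogeneity alone the bounds on PN are max{0,(p₁−p₀)/p₁} ≤ PN ≤ min{1,(1−p₀)/p₁}.
  lower = (p₁ − p₀)/p₁ = 0.033 / 0.063 ≈ 0.5238
  upper = min{1, (1 − p₀)/p₁} = 0.97 / 0.063 ≈ 15.3968 → capped at 1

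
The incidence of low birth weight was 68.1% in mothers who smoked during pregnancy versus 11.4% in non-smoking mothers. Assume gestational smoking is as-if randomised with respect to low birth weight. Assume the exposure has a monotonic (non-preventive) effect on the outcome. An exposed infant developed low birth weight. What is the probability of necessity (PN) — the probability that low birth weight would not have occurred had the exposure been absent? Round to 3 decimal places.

PN ≈ 0.833

p₁ = 0.681, p₀ = 0.114.
Under exogeneity and monotonicity, PN = (p₁ − p₀) / p₁.
PN = (0.681 − 0.114) / 0.681 = 0.567 / 0.681 ≈ 0.8326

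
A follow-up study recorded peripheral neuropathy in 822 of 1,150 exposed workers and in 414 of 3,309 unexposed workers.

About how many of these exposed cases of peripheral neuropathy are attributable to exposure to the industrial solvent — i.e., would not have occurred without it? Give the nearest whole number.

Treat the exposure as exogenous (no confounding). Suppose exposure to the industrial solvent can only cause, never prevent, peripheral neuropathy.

about 678 cases

p₁ = P(outcome | exposed) = 822/1150 = 0.71478
p₀ = P(outcome | unexposed) = 414/3309 = 0.12511
PN = (p₁ − p₀)/p₁ = (0.71478 − 0.12511) / 0.71478 ≈ 0.82496.
Attributable cases ≈ PN × (exposed cases) = 0.82496 × 822 ≈ 678.12.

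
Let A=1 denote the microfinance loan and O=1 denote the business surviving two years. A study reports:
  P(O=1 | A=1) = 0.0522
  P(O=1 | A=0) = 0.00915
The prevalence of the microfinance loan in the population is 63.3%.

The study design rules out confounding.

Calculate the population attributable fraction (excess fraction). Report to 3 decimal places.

Let p₁ = 0.0522, p₀ = 0.00915.
Overall risk P(Y=1) = π·p₁ + (1−π)·p₀ = 0.633×0.0522 + 0.367×0.00915 = 0.036401.
Under exogeneity, PAF = [P(Y=1) − p₀] / P(Y=1).
PAF = (0.036401 − 0.00915) / 0.036401 ≈ 0.7486

PAF ≈ 0.749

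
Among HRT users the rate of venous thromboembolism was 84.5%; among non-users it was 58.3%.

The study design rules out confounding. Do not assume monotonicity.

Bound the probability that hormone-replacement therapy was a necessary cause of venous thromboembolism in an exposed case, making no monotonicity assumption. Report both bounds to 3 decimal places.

0.310 ≤ PN ≤ 0.493

p₁ = 0.845, p₀ = 0.583.
Under exogeneity alone the bounds on PN are max{0,(p₁−p₀)/p₁} ≤ PN ≤ min{1,(1−p₀)/p₁}.
  lower = (p₁ − p₀)/p₁ = 0.262 / 0.845 ≈ 0.3101
  upper = min{1, (1 − p₀)/p₁} = 0.417 / 0.845 ≈ 0.4935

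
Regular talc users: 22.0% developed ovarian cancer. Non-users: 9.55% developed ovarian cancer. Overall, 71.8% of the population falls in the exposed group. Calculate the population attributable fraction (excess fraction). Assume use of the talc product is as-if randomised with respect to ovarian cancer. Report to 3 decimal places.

PAF ≈ 0.483

p₁ = 0.22, p₀ = 0.0955.
Overall risk P(Y=1) = π·p₁ + (1−π)·p₀ = 0.718×0.22 + 0.282×0.0955 = 0.18489.
Under exogeneity, PAF = [P(Y=1) − p₀] / P(Y=1).
PAF = (0.18489 − 0.0955) / 0.18489 ≈ 0.4835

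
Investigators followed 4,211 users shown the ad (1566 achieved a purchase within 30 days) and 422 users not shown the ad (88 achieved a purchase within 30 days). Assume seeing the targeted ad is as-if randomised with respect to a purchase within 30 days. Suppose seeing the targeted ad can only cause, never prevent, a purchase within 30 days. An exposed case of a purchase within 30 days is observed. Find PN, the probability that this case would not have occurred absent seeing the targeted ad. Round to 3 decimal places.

PN ≈ 0.439

p₁ = P(outcome | exposed) = 1566/4211 = 0.37188
p₀ = P(outcome | unexposed) = 88/422 = 0.20853
Under exogeneity and monotonicity, PN = (p₁ − p₀) / p₁.
PN = (0.37188 − 0.20853) / 0.37188 = 0.16335 / 0.37188 ≈ 0.4393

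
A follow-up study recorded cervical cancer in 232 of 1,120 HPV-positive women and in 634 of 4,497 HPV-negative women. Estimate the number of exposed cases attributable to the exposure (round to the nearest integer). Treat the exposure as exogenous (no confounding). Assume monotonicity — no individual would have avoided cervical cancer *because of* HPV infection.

p₁ = P(outcome | exposed) = 232/1120 = 0.20714
p₀ = P(outcome | unexposed) = 634/4497 = 0.14098
PN = (p₁ − p₀)/p₁ = (0.20714 − 0.14098) / 0.20714 ≈ 0.31939.
Attributable cases ≈ PN × (exposed cases) = 0.31939 × 232 ≈ 74.10.

about 74 cases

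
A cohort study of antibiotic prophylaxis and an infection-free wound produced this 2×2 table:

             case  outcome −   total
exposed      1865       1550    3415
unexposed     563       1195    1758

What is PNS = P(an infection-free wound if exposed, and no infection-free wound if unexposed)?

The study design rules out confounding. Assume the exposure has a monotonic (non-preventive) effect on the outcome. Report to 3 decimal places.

p₁ = P(outcome | exposed) = 1865/3415 = 0.54612
p₀ = P(outcome | unexposed) = 563/1758 = 0.32025
Under exogeneity and monotonicity, PNS = p₁ − p₀.
PNS = 0.54612 − 0.32025 = 0.22587

PNS ≈ 0.226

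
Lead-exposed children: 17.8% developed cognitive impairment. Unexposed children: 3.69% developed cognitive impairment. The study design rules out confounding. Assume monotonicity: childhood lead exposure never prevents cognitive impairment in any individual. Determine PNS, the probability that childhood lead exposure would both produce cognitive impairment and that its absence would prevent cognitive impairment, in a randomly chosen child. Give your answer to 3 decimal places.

PNS ≈ 0.141

p₁ = 0.178, p₀ = 0.0369.
Under exogeneity and monotonicity, PNS = p₁ − p₀.
PNS = 0.178 − 0.0369 = 0.1411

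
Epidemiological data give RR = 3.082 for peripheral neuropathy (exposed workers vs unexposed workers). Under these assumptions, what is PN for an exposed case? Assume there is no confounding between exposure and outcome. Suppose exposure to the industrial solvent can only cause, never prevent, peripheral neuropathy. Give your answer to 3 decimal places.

PN ≈ 0.676

Under exogeneity and monotonicity, PN = (RR − 1) / RR = 1 − 1/RR.
PN = (3.082 − 1) / 3.082 = 2.082 / 3.082 ≈ 0.6755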